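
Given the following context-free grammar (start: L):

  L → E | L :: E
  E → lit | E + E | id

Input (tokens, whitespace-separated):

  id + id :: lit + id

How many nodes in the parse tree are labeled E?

[L [L [E [E id] + [E id]]] :: [E [E lit] + [E id]]]

6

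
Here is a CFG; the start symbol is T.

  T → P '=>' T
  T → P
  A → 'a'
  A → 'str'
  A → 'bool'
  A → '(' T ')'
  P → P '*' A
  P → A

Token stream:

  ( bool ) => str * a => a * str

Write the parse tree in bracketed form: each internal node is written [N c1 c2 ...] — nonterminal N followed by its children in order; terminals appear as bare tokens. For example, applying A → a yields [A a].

[T [P [A ( [T [P [A bool]]] )]] => [T [P [P [A str]] * [A a]] => [T [P [P [A a]] * [A str]]]]]

T
P => T
A => T
( T ) => T
( P ) => T
( A ) => T
( bool ) => T
( bool ) => P => T
( bool ) => P * A => T
( bool ) => A * A => T
( bool ) => str * A => T
( bool ) => str * a => T
( bool ) => str * a => P
( bool ) => str * a => P * A
( bool ) => str * a => A * A
( bool ) => str * a => a * A
( bool ) => str * a => a * str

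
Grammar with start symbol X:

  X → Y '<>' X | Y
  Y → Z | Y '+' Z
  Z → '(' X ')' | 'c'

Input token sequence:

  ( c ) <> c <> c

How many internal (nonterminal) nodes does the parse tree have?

12

[X [Y [Z ( [X [Y [Z c]]] )]] <> [X [Y [Z c]] <> [X [Y [Z c]]]]]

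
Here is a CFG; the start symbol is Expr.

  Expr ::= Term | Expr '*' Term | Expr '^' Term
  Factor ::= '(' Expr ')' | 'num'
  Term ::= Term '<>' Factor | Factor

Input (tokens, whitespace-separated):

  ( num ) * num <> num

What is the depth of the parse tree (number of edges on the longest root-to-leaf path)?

7

[Expr [Expr [Term [Factor ( [Expr [Term [Factor num]]] )]]] * [Term [Term [Factor num]] <> [Factor num]]]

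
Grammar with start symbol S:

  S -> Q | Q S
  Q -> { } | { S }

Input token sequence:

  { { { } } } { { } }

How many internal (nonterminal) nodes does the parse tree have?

10

[S [Q { [S [Q { [S [Q { }]] }]] }] [S [Q { [S [Q { }]] }]]]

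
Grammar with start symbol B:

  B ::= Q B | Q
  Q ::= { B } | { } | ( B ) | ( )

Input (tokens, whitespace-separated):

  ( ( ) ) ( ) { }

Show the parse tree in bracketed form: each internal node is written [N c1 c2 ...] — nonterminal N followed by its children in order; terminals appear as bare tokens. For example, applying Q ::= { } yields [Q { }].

[B [Q ( [B [Q ( )]] )] [B [Q ( )] [B [Q { }]]]]

B
Q B
( B ) B
( Q ) B
( ( ) ) B
( ( ) ) Q B
( ( ) ) ( ) B
( ( ) ) ( ) Q
( ( ) ) ( ) { }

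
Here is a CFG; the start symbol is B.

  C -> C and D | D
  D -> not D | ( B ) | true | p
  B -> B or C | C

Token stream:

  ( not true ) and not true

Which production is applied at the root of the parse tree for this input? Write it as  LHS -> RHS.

B -> C

[B [C [C [D ( [B [C [D not [D true]]]] )]] and [D not [D true]]]]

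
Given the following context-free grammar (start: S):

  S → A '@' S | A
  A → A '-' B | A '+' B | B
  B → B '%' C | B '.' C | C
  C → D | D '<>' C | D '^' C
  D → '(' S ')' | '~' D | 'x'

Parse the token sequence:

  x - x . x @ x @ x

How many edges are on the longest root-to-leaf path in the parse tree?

7

[S [A [A [B [C [D x]]]] - [B [B [C [D x]]] . [C [D x]]]] @ [S [A [B [C [D x]]]] @ [S [A [B [C [D x]]]]]]]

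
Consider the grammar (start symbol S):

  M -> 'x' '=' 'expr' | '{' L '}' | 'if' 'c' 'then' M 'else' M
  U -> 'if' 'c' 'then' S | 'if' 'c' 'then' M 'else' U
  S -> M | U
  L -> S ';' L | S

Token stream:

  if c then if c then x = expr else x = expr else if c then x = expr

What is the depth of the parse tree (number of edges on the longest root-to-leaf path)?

5

[S [U if c then [M if c then [M x = expr] else [M x = expr]] else [U if c then [S [M x = expr]]]]]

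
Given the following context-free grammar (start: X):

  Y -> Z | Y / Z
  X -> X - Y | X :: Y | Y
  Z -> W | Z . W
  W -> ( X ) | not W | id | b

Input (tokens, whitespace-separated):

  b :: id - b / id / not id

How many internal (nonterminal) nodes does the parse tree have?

19

[X [X [X [Y [Z [W b]]]] :: [Y [Z [W id]]]] - [Y [Y [Y [Z [W b]]] / [Z [W id]]] / [Z [W not [W id]]]]]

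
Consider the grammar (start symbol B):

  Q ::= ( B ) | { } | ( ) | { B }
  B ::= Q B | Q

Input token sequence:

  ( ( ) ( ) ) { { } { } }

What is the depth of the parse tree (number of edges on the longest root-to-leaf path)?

6

[B [Q ( [B [Q ( )] [B [Q ( )]]] )] [B [Q { [B [Q { }] [B [Q { }]]] }]]]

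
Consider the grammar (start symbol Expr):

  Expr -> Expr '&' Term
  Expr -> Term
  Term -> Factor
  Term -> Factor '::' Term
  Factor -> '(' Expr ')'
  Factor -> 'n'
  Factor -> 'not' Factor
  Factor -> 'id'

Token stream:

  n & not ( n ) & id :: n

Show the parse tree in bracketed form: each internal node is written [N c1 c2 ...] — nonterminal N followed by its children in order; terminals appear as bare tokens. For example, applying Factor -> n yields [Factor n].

Expr
Expr & Term
Expr & Term & Term
Term & Term & Term
Factor & Term & Term
n & Term & Term
n & Factor & Term
n & not Factor & Term
n & not ( Expr ) & Term
n & not ( Term ) & Term
n & not ( Factor ) & Term
n & not ( n ) & Term
n & not ( n ) & Factor :: Term
n & not ( n ) & id :: Term
n & not ( n ) & id :: Factor
n & not ( n ) & id :: n

[Expr [Expr [Expr [Term [Factor n]]] & [Term [Factor not [Factor ( [Expr [Term [Factor n]]] )]]]] & [Term [Factor id] :: [Term [Factor n]]]]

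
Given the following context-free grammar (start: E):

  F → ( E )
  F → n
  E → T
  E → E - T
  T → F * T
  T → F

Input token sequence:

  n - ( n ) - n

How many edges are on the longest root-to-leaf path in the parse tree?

[E [E [E [T [F n]]] - [T [F ( [E [T [F n]]] )]]] - [T [F n]]]

7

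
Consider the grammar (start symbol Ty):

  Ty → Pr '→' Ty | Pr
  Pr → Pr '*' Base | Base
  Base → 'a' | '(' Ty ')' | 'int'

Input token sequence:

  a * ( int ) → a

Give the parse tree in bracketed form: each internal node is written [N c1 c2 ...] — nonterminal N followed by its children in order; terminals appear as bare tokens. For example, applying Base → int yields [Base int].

[Ty [Pr [Pr [Base a]] * [Base ( [Ty [Pr [Base int]]] )]] → [Ty [Pr [Base a]]]]

Ty
Pr → Ty
Pr * Base → Ty
Base * Base → Ty
a * Base → Ty
a * ( Ty ) → Ty
a * ( Pr ) → Ty
a * ( Base ) → Ty
a * ( int ) → Ty
a * ( int ) → Pr
a * ( int ) → Base
a * ( int ) → a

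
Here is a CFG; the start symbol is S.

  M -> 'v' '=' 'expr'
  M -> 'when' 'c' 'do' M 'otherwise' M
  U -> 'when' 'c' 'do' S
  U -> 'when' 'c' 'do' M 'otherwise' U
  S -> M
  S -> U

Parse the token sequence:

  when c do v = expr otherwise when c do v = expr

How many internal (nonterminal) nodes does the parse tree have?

[S [U when c do [M v = expr] otherwise [U when c do [S [M v = expr]]]]]

6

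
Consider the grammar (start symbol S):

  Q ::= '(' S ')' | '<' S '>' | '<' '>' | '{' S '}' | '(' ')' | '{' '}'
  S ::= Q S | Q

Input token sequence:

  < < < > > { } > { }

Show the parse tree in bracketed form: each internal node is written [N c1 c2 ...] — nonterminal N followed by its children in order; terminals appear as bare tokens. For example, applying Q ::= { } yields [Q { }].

S
Q S
< S > S
< Q S > S
< < S > S > S
< < Q > S > S
< < < > > S > S
< < < > > Q > S
< < < > > { } > S
< < < > > { } > Q
< < < > > { } > { }

[S [Q < [S [Q < [S [Q < >]] >] [S [Q { }]]] >] [S [Q { }]]]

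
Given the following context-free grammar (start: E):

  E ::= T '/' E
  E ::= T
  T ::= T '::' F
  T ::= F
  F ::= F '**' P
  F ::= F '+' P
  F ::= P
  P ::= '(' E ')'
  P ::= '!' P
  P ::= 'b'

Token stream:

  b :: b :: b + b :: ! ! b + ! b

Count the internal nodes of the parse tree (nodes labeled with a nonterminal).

20

[E [T [T [T [T [F [P b]]] :: [F [P b]]] :: [F [F [P b]] + [P b]]] :: [F [F [P ! [P ! [P b]]]] + [P ! [P b]]]]]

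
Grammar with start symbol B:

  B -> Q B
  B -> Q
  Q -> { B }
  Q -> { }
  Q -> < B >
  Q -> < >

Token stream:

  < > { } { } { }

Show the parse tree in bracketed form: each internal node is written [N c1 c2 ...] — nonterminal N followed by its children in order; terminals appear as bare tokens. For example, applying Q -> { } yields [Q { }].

[B [Q < >] [B [Q { }] [B [Q { }] [B [Q { }]]]]]

B
Q B
< > B
< > Q B
< > { } B
< > { } Q B
< > { } { } B
< > { } { } Q
< > { } { } { }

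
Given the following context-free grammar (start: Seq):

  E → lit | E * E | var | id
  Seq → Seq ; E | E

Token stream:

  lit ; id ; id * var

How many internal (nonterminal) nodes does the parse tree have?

[Seq [Seq [Seq [E lit]] ; [E id]] ; [E [E id] * [E var]]]

8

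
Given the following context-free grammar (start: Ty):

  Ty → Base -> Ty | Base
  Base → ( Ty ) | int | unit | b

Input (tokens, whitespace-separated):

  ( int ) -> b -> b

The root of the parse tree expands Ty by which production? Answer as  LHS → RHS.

[Ty [Base ( [Ty [Base int]] )] -> [Ty [Base b] -> [Ty [Base b]]]]

Ty → Base -> Ty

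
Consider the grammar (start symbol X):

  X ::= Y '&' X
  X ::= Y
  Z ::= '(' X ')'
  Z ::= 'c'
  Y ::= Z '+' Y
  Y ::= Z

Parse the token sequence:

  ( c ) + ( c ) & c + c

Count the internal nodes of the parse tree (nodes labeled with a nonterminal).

[X [Y [Z ( [X [Y [Z c]]] )] + [Y [Z ( [X [Y [Z c]]] )]]] & [X [Y [Z c] + [Y [Z c]]]]]

16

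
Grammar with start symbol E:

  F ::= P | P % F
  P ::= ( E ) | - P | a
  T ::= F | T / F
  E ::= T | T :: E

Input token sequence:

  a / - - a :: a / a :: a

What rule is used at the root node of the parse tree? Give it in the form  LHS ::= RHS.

E ::= T :: E

[E [T [T [F [P a]]] / [F [P - [P - [P a]]]]] :: [E [T [T [F [P a]]] / [F [P a]]] :: [E [T [F [P a]]]]]]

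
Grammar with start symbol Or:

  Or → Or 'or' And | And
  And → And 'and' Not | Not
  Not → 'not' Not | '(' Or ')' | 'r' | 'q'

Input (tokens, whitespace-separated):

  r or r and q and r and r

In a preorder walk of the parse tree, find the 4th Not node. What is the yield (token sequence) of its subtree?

r

[Or [Or [And [Not r]]] or [And [And [And [And [Not r]] and [Not q]] and [Not r]] and [Not r]]]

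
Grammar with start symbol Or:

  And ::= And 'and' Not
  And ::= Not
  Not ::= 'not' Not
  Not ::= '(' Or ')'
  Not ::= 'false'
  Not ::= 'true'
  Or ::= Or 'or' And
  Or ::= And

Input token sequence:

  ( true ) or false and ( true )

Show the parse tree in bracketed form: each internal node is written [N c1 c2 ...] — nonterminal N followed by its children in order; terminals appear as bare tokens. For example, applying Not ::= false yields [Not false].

Or
Or or And
And or And
Not or And
( Or ) or And
( And ) or And
( Not ) or And
( true ) or And
( true ) or And and Not
( true ) or Not and Not
( true ) or false and Not
( true ) or false and ( Or )
( true ) or false and ( And )
( true ) or false and ( Not )
( true ) or false and ( true )

[Or [Or [And [Not ( [Or [And [Not true]]] )]]] or [And [And [Not false]] and [Not ( [Or [And [Not true]]] )]]]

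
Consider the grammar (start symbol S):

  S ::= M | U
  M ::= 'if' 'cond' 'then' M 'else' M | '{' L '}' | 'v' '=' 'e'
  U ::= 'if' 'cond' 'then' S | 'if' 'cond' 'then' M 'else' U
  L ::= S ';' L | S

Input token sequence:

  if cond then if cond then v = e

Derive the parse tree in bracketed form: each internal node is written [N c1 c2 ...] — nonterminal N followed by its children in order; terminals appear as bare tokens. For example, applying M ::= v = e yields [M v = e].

S
U
if cond then S
if cond then U
if cond then if cond then S
if cond then if cond then M
if cond then if cond then v = e

[S [U if cond then [S [U if cond then [S [M v = e]]]]]]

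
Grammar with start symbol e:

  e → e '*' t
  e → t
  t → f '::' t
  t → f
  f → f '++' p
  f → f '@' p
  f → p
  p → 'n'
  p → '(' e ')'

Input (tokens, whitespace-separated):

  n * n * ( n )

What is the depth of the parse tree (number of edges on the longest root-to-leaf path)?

[e [e [e [t [f [p n]]]] * [t [f [p n]]]] * [t [f [p ( [e [t [f [p n]]]] )]]]]

8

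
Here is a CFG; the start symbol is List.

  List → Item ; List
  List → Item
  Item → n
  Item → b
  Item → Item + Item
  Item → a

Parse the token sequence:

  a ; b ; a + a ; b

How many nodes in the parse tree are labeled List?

4

[List [Item a] ; [List [Item b] ; [List [Item [Item a] + [Item a]] ; [List [Item b]]]]]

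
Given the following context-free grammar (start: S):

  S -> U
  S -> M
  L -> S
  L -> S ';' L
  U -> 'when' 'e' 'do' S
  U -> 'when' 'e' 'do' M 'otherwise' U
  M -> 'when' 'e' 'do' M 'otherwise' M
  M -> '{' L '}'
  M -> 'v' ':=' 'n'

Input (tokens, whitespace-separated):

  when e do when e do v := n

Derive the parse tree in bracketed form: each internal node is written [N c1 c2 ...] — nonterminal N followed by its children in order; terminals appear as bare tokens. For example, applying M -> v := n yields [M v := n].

[S [U when e do [S [U when e do [S [M v := n]]]]]]

S
U
when e do S
when e do U
when e do when e do S
when e do when e do M
when e do when e do v := n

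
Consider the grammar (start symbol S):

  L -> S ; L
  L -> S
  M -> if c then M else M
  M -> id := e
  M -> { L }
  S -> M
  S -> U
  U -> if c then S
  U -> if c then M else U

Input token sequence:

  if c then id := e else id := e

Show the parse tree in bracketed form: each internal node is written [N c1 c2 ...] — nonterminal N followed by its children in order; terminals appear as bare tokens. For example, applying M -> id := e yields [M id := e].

[S [M if c then [M id := e] else [M id := e]]]

S
M
if c then M else M
if c then id := e else M
if c then id := e else id := e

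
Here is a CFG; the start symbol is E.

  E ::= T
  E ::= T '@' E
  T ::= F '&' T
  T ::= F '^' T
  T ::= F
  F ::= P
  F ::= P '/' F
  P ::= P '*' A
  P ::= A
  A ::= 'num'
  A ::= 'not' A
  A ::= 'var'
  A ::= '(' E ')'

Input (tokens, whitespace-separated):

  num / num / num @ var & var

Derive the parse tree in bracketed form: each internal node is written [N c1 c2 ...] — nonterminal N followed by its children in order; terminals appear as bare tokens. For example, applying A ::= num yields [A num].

[E [T [F [P [A num]] / [F [P [A num]] / [F [P [A num]]]]]] @ [E [T [F [P [A var]]] & [T [F [P [A var]]]]]]]

E
T @ E
F @ E
P / F @ E
A / F @ E
num / F @ E
num / P / F @ E
num / A / F @ E
num / num / F @ E
num / num / P @ E
num / num / A @ E
num / num / num @ E
num / num / num @ T
num / num / num @ F & T
num / num / num @ P & T
num / num / num @ A & T
num / num / num @ var & T
num / num / num @ var & F
num / num / num @ var & P
num / num / num @ var & A
num / num / num @ var & var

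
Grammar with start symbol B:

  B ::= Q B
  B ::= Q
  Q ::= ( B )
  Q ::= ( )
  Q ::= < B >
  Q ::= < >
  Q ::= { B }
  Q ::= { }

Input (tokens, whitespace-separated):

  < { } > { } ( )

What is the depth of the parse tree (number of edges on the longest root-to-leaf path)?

4

[B [Q < [B [Q { }]] >] [B [Q { }] [B [Q ( )]]]]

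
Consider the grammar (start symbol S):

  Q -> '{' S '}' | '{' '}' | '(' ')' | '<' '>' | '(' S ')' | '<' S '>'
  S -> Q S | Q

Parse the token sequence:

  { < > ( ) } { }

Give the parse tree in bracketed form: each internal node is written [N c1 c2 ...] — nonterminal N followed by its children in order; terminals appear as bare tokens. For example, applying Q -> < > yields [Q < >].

[S [Q { [S [Q < >] [S [Q ( )]]] }] [S [Q { }]]]

S
Q S
{ S } S
{ Q S } S
{ < > S } S
{ < > Q } S
{ < > ( ) } S
{ < > ( ) } Q
{ < > ( ) } { }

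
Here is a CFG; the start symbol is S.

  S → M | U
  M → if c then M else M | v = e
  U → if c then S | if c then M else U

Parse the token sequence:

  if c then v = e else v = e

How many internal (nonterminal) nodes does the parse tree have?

[S [M if c then [M v = e] else [M v = e]]]

4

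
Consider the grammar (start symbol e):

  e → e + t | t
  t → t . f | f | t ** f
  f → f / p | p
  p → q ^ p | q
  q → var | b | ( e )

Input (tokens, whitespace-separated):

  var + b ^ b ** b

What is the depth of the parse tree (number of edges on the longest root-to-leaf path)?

7

[e [e [t [f [p [q var]]]]] + [t [t [f [p [q b] ^ [p [q b]]]]] ** [f [p [q b]]]]]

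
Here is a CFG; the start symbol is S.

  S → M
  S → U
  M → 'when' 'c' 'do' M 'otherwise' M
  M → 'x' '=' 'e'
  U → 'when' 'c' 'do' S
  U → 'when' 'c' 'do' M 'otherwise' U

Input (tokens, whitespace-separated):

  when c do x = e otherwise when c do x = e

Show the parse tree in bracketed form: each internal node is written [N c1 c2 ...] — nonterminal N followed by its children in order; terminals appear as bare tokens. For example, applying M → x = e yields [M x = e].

[S [U when c do [M x = e] otherwise [U when c do [S [M x = e]]]]]

S
U
when c do M otherwise U
when c do x = e otherwise U
when c do x = e otherwise when c do S
when c do x = e otherwise when c do M
when c do x = e otherwise when c do x = e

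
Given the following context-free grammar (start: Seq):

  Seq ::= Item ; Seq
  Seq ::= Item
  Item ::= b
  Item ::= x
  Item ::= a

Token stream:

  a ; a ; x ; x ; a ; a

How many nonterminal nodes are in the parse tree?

[Seq [Item a] ; [Seq [Item a] ; [Seq [Item x] ; [Seq [Item x] ; [Seq [Item a] ; [Seq [Item a]]]]]]]

12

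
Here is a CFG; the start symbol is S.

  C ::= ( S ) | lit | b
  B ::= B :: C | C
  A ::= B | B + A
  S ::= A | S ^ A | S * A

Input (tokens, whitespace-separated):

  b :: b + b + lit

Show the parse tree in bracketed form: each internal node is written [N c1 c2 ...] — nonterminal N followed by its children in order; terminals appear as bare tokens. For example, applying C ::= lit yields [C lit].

S
A
B + A
B :: C + A
C :: C + A
b :: C + A
b :: b + A
b :: b + B + A
b :: b + C + A
b :: b + b + A
b :: b + b + B
b :: b + b + C
b :: b + b + lit

[S [A [B [B [C b]] :: [C b]] + [A [B [C b]] + [A [B [C lit]]]]]]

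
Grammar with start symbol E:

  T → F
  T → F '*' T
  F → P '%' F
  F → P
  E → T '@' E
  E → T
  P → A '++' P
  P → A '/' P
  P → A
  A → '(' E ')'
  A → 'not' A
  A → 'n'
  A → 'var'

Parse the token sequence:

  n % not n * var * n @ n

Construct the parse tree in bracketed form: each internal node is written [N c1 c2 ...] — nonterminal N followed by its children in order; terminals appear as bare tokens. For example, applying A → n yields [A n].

[E [T [F [P [A n]] % [F [P [A not [A n]]]]] * [T [F [P [A var]]] * [T [F [P [A n]]]]]] @ [E [T [F [P [A n]]]]]]

E
T @ E
F * T @ E
P % F * T @ E
A % F * T @ E
n % F * T @ E
n % P * T @ E
n % A * T @ E
n % not A * T @ E
n % not n * T @ E
n % not n * F * T @ E
n % not n * P * T @ E
n % not n * A * T @ E
n % not n * var * T @ E
n % not n * var * F @ E
n % not n * var * P @ E
n % not n * var * A @ E
n % not n * var * n @ E
n % not n * var * n @ T
n % not n * var * n @ F
n % not n * var * n @ P
n % not n * var * n @ A
n % not n * var * n @ n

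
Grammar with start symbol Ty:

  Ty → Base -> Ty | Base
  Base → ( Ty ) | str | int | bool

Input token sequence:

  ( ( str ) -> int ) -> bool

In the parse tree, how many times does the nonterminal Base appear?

5

[Ty [Base ( [Ty [Base ( [Ty [Base str]] )] -> [Ty [Base int]]] )] -> [Ty [Base bool]]]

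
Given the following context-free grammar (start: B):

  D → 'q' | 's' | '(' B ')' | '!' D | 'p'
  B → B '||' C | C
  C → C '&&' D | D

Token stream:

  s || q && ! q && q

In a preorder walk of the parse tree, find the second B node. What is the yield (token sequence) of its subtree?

s

[B [B [C [D s]]] || [C [C [C [D q]] && [D ! [D q]]] && [D q]]]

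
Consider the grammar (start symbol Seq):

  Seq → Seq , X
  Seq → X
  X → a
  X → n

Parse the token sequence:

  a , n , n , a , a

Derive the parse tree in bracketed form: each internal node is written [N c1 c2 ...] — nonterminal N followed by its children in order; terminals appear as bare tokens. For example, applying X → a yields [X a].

[Seq [Seq [Seq [Seq [Seq [X a]] , [X n]] , [X n]] , [X a]] , [X a]]

Seq
Seq , X
Seq , X , X
Seq , X , X , X
Seq , X , X , X , X
X , X , X , X , X
a , X , X , X , X
a , n , X , X , X
a , n , n , X , X
a , n , n , a , X
a , n , n , a , a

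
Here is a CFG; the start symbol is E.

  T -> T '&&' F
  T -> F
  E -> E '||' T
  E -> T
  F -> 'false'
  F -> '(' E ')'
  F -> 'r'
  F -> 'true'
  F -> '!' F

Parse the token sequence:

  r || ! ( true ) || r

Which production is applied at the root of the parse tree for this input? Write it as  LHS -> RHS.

[E [E [E [T [F r]]] || [T [F ! [F ( [E [T [F true]]] )]]]] || [T [F r]]]

E -> E '||' T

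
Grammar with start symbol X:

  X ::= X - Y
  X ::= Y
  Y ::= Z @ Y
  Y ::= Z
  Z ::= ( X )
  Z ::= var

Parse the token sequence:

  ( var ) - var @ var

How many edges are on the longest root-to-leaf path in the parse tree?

7

[X [X [Y [Z ( [X [Y [Z var]]] )]]] - [Y [Z var] @ [Y [Z var]]]]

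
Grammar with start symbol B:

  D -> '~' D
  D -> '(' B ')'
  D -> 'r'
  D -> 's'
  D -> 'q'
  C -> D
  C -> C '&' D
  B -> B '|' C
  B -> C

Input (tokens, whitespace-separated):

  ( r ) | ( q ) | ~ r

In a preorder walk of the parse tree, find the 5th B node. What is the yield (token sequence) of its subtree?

q

[B [B [B [C [D ( [B [C [D r]]] )]]] | [C [D ( [B [C [D q]]] )]]] | [C [D ~ [D r]]]]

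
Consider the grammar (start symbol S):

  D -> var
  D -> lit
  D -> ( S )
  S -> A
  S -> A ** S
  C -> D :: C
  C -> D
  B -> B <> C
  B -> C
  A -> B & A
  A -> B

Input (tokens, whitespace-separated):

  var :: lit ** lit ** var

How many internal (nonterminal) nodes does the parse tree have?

[S [A [B [C [D var] :: [C [D lit]]]]] ** [S [A [B [C [D lit]]]] ** [S [A [B [C [D var]]]]]]]

17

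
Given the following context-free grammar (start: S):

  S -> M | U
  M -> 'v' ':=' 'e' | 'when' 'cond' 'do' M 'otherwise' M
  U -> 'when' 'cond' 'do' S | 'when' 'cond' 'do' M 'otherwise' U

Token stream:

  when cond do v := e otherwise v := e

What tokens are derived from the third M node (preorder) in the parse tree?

[S [M when cond do [M v := e] otherwise [M v := e]]]

v := e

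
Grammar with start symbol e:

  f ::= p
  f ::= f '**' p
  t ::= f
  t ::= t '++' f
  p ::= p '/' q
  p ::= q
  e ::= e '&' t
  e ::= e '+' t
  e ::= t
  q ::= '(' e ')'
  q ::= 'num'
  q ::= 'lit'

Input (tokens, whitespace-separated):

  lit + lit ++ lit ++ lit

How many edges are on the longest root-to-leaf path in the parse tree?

7

[e [e [t [f [p [q lit]]]]] + [t [t [t [f [p [q lit]]]] ++ [f [p [q lit]]]] ++ [f [p [q lit]]]]]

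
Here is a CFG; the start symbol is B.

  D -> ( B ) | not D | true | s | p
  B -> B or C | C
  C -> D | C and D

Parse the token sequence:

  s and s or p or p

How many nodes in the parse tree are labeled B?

[B [B [B [C [C [D s]] and [D s]]] or [C [D p]]] or [C [D p]]]

3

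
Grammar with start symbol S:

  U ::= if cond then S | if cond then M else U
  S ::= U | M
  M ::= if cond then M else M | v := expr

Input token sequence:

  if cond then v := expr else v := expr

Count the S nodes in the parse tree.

[S [M if cond then [M v := expr] else [M v := expr]]]

1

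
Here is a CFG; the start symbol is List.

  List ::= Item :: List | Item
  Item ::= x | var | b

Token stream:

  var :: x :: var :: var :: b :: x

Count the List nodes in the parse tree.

6

[List [Item var] :: [List [Item x] :: [List [Item var] :: [List [Item var] :: [List [Item b] :: [List [Item x]]]]]]]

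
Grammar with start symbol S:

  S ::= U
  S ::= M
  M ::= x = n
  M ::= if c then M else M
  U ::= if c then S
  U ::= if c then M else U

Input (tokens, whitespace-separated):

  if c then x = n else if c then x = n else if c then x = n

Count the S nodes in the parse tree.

[S [U if c then [M x = n] else [U if c then [M x = n] else [U if c then [S [M x = n]]]]]]

2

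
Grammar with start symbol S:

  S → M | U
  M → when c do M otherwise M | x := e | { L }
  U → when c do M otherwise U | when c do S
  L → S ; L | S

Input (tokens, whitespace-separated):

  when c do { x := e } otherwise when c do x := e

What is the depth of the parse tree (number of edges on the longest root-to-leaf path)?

6

[S [U when c do [M { [L [S [M x := e]]] }] otherwise [U when c do [S [M x := e]]]]]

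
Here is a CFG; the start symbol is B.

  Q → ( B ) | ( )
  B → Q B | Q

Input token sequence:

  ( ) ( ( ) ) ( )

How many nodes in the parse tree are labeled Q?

[B [Q ( )] [B [Q ( [B [Q ( )]] )] [B [Q ( )]]]]

4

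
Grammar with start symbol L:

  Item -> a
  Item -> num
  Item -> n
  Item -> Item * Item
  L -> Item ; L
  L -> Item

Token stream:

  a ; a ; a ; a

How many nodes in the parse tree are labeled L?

[L [Item a] ; [L [Item a] ; [L [Item a] ; [L [Item a]]]]]

4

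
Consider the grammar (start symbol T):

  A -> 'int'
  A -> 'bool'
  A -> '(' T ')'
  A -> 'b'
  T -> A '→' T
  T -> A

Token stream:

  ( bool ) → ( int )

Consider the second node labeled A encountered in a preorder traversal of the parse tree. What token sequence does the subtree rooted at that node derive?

bool

[T [A ( [T [A bool]] )] → [T [A ( [T [A int]] )]]]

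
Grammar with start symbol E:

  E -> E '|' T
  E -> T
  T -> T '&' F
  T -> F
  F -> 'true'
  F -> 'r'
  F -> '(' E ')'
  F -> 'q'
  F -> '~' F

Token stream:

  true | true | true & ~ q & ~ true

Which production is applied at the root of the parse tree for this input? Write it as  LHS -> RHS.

[E [E [E [T [F true]]] | [T [F true]]] | [T [T [T [F true]] & [F ~ [F q]]] & [F ~ [F true]]]]

E -> E '|' T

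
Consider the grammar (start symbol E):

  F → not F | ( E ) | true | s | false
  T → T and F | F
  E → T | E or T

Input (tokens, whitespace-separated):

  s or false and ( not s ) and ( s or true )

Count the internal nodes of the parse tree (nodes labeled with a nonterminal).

[E [E [T [F s]]] or [T [T [T [F false]] and [F ( [E [T [F not [F s]]]] )]] and [F ( [E [E [T [F s]]] or [T [F true]]] )]]]

20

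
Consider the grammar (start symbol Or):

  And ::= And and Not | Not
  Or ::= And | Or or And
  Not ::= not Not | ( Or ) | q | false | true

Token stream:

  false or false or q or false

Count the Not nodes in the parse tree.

[Or [Or [Or [Or [And [Not false]]] or [And [Not false]]] or [And [Not q]]] or [And [Not false]]]

4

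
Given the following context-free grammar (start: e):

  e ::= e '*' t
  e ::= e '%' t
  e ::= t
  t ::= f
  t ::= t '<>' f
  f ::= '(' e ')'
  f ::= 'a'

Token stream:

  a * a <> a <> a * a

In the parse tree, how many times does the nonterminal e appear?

3

[e [e [e [t [f a]]] * [t [t [t [f a]] <> [f a]] <> [f a]]] * [t [f a]]]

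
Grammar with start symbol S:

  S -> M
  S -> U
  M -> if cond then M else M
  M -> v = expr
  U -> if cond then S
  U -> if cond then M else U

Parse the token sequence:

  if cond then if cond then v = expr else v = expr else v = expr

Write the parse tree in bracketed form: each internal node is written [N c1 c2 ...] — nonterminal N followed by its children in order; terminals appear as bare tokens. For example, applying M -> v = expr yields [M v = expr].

[S [M if cond then [M if cond then [M v = expr] else [M v = expr]] else [M v = expr]]]

S
M
if cond then M else M
if cond then if cond then M else M else M
if cond then if cond then v = expr else M else M
if cond then if cond then v = expr else v = expr else M
if cond then if cond then v = expr else v = expr else v = expr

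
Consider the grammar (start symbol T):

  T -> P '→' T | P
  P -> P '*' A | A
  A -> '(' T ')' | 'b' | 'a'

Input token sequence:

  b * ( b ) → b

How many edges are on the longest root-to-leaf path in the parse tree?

[T [P [P [A b]] * [A ( [T [P [A b]]] )]] → [T [P [A b]]]]

6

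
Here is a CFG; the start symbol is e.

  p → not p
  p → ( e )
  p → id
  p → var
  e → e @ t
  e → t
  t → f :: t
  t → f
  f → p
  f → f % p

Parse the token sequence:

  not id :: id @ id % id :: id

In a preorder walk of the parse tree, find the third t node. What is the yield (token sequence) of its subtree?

[e [e [t [f [p not [p id]]] :: [t [f [p id]]]]] @ [t [f [f [p id]] % [p id]] :: [t [f [p id]]]]]

id % id :: id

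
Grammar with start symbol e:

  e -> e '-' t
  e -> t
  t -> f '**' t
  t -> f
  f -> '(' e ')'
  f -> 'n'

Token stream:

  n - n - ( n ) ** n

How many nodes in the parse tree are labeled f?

5

[e [e [e [t [f n]]] - [t [f n]]] - [t [f ( [e [t [f n]]] )] ** [t [f n]]]]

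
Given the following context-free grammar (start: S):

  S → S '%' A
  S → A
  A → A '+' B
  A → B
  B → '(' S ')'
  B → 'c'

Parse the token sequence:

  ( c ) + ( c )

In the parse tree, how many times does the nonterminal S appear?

[S [A [A [B ( [S [A [B c]]] )]] + [B ( [S [A [B c]]] )]]]

3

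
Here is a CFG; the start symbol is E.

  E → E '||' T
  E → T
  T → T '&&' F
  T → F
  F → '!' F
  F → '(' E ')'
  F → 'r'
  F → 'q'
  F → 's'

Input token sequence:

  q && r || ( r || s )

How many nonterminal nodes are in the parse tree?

[E [E [T [T [F q]] && [F r]]] || [T [F ( [E [E [T [F r]]] || [T [F s]]] )]]]

14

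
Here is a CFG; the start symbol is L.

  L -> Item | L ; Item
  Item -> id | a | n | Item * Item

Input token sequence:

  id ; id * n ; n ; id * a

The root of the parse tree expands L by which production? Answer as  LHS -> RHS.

L -> L ; Item

[L [L [L [L [Item id]] ; [Item [Item id] * [Item n]]] ; [Item n]] ; [Item [Item id] * [Item a]]]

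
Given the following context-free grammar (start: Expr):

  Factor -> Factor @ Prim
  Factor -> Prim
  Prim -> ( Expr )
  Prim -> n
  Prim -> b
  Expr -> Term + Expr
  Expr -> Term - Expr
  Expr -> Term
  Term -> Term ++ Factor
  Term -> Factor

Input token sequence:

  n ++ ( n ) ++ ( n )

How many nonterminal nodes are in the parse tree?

[Expr [Term [Term [Term [Factor [Prim n]]] ++ [Factor [Prim ( [Expr [Term [Factor [Prim n]]]] )]]] ++ [Factor [Prim ( [Expr [Term [Factor [Prim n]]]] )]]]]

18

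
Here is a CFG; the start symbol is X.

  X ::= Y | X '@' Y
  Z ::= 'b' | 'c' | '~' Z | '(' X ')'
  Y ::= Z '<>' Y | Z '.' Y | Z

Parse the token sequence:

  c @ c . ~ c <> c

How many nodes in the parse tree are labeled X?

[X [X [Y [Z c]]] @ [Y [Z c] . [Y [Z ~ [Z c]] <> [Y [Z c]]]]]

2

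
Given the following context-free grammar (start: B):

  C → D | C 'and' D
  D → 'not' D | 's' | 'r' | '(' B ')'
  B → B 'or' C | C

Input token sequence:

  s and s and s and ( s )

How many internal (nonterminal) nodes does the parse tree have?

[B [C [C [C [C [D s]] and [D s]] and [D s]] and [D ( [B [C [D s]]] )]]]

12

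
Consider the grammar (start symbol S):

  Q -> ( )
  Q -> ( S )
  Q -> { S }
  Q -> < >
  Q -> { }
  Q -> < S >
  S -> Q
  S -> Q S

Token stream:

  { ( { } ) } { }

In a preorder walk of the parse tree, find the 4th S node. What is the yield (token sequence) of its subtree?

{ }

[S [Q { [S [Q ( [S [Q { }]] )]] }] [S [Q { }]]]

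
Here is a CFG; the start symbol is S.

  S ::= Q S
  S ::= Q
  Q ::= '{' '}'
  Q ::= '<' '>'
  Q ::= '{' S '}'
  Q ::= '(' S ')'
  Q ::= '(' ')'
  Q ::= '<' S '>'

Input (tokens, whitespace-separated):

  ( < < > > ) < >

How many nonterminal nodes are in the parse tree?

8

[S [Q ( [S [Q < [S [Q < >]] >]] )] [S [Q < >]]]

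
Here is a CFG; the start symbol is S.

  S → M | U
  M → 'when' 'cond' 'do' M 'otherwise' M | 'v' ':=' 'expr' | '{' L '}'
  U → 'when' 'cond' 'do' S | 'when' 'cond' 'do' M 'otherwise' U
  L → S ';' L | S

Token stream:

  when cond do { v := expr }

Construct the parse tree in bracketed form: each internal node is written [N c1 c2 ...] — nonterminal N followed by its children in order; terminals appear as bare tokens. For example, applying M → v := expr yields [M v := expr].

[S [U when cond do [S [M { [L [S [M v := expr]]] }]]]]

S
U
when cond do S
when cond do M
when cond do { L }
when cond do { S }
when cond do { M }
when cond do { v := expr }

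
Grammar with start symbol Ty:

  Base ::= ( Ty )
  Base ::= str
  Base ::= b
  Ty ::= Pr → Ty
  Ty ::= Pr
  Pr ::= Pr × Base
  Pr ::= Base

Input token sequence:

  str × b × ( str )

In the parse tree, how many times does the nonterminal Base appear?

[Ty [Pr [Pr [Pr [Base str]] × [Base b]] × [Base ( [Ty [Pr [Base str]]] )]]]

4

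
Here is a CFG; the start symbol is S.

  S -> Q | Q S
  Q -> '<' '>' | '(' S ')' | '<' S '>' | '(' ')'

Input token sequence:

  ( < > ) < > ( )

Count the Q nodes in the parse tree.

4

[S [Q ( [S [Q < >]] )] [S [Q < >] [S [Q ( )]]]]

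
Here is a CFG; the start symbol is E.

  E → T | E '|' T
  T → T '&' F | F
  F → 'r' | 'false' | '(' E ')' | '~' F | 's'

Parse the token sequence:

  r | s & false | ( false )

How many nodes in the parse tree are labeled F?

[E [E [E [T [F r]]] | [T [T [F s]] & [F false]]] | [T [F ( [E [T [F false]]] )]]]

5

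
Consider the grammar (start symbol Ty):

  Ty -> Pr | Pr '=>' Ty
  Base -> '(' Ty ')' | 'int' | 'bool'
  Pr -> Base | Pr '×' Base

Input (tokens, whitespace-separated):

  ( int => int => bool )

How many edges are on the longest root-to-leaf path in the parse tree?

8

[Ty [Pr [Base ( [Ty [Pr [Base int]] => [Ty [Pr [Base int]] => [Ty [Pr [Base bool]]]]] )]]]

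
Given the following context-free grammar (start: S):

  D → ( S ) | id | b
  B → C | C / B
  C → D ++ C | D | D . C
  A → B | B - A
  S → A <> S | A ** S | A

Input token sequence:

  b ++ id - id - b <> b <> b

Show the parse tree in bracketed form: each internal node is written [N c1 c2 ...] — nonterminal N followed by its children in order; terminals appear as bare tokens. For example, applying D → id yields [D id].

[S [A [B [C [D b] ++ [C [D id]]]] - [A [B [C [D id]]] - [A [B [C [D b]]]]]] <> [S [A [B [C [D b]]]] <> [S [A [B [C [D b]]]]]]]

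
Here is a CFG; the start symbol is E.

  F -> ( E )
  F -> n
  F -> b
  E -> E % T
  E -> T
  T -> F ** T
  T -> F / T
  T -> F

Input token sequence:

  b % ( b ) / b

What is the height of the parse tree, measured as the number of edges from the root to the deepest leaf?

[E [E [T [F b]]] % [T [F ( [E [T [F b]]] )] / [T [F b]]]]

6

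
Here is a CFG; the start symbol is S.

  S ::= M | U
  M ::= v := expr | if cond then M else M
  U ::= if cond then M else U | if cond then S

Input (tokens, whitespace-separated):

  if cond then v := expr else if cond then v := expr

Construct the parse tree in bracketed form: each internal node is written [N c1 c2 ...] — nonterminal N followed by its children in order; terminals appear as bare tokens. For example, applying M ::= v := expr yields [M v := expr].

[S [U if cond then [M v := expr] else [U if cond then [S [M v := expr]]]]]

S
U
if cond then M else U
if cond then v := expr else U
if cond then v := expr else if cond then S
if cond then v := expr else if cond then M
if cond then v := expr else if cond then v := expr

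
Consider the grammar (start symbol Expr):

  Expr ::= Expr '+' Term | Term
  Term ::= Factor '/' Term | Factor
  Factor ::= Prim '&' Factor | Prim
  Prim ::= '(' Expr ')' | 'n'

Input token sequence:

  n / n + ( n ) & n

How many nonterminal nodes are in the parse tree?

[Expr [Expr [Term [Factor [Prim n]] / [Term [Factor [Prim n]]]]] + [Term [Factor [Prim ( [Expr [Term [Factor [Prim n]]]] )] & [Factor [Prim n]]]]]

17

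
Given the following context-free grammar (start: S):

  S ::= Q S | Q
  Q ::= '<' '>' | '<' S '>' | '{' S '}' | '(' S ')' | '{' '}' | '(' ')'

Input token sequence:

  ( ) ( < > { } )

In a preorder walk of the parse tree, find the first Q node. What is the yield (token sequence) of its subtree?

( )

[S [Q ( )] [S [Q ( [S [Q < >] [S [Q { }]]] )]]]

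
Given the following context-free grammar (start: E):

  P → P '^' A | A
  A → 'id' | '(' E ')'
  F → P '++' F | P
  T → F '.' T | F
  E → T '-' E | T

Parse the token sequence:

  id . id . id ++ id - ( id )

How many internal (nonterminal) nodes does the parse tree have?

[E [T [F [P [A id]]] . [T [F [P [A id]]] . [T [F [P [A id]] ++ [F [P [A id]]]]]]] - [E [T [F [P [A ( [E [T [F [P [A id]]]]] )]]]]]]

26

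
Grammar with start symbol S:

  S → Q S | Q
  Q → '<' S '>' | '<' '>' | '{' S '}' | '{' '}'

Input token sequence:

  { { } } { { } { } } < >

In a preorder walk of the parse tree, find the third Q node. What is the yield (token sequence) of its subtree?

{ { } { } }

[S [Q { [S [Q { }]] }] [S [Q { [S [Q { }] [S [Q { }]]] }] [S [Q < >]]]]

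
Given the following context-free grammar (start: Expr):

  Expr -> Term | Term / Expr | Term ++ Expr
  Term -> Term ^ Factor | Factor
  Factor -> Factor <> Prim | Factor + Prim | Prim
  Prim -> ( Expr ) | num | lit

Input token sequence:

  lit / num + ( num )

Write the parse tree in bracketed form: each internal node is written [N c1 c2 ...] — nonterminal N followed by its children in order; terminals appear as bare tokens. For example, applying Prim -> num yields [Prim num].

Expr
Term / Expr
Factor / Expr
Prim / Expr
lit / Expr
lit / Term
lit / Factor
lit / Factor + Prim
lit / Prim + Prim
lit / num + Prim
lit / num + ( Expr )
lit / num + ( Term )
lit / num + ( Factor )
lit / num + ( Prim )
lit / num + ( num )

[Expr [Term [Factor [Prim lit]]] / [Expr [Term [Factor [Factor [Prim num]] + [Prim ( [Expr [Term [Factor [Prim num]]]] )]]]]]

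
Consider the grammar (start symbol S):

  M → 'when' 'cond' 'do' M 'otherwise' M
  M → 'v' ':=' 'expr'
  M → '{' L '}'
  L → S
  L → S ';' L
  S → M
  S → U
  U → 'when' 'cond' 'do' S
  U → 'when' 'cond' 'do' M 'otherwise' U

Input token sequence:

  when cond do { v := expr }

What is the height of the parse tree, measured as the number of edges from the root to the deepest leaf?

[S [U when cond do [S [M { [L [S [M v := expr]]] }]]]]

7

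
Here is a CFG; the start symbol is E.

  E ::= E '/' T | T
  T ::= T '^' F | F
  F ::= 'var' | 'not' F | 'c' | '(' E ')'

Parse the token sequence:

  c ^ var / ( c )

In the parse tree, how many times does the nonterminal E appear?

[E [E [T [T [F c]] ^ [F var]]] / [T [F ( [E [T [F c]]] )]]]

3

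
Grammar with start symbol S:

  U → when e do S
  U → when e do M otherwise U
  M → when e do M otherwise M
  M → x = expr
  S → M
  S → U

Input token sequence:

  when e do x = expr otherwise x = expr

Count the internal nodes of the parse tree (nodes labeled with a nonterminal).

[S [M when e do [M x = expr] otherwise [M x = expr]]]

4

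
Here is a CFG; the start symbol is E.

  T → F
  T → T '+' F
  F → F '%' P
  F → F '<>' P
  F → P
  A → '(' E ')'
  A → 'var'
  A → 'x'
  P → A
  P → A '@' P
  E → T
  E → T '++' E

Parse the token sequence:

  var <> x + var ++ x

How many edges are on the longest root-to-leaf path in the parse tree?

7

[E [T [T [F [F [P [A var]]] <> [P [A x]]]] + [F [P [A var]]]] ++ [E [T [F [P [A x]]]]]]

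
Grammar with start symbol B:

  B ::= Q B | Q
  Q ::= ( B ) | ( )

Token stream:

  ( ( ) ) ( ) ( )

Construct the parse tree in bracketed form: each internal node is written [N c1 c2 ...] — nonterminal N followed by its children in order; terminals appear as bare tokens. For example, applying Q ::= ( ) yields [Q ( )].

B
Q B
( B ) B
( Q ) B
( ( ) ) B
( ( ) ) Q B
( ( ) ) ( ) B
( ( ) ) ( ) Q
( ( ) ) ( ) ( )

[B [Q ( [B [Q ( )]] )] [B [Q ( )] [B [Q ( )]]]]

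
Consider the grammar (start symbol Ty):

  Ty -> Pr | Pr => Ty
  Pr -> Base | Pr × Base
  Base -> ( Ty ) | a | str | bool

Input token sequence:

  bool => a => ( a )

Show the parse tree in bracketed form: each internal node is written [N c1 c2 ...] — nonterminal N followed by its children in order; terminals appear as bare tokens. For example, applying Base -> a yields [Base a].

[Ty [Pr [Base bool]] => [Ty [Pr [Base a]] => [Ty [Pr [Base ( [Ty [Pr [Base a]]] )]]]]]

Ty
Pr => Ty
Base => Ty
bool => Ty
bool => Pr => Ty
bool => Base => Ty
bool => a => Ty
bool => a => Pr
bool => a => Base
bool => a => ( Ty )
bool => a => ( Pr )
bool => a => ( Base )
bool => a => ( a )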